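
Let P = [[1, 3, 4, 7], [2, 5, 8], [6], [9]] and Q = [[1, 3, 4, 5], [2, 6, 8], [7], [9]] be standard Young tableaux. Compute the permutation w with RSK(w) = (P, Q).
Reverse the RSK construction: for i from n down to 1, find the cell of Q containing i, remove the entry at that cell from P, and reverse-bump it up through P; the value ejected from row 1 is w(i).

Step i=9: Q has 9 at row 4, column 1; remove 9 from row 4 of P and reverse-bump: 9 enters row 3 and ejects 6; 6 enters row 2 and ejects 5; 5 enters row 1 and ejects 4. So w(9) = 4. P is now [[1, 3, 5, 7], [2, 6, 8], [9]].
Step i=8: Q has 8 at row 2, column 3; remove 8 from row 2 of P and reverse-bump: 8 enters row 1 and ejects 7. So w(8) = 7. P is now [[1, 3, 5, 8], [2, 6], [9]].
Step i=7: Q has 7 at row 3, column 1; remove 9 from row 3 of P and reverse-bump: 9 enters row 2 and ejects 6; 6 enters row 1 and ejects 5. So w(7) = 5. P is now [[1, 3, 6, 8], [2, 9]].
Step i=6: Q has 6 at row 2, column 2; remove 9 from row 2 of P and reverse-bump: 9 enters row 1 and ejects 8. So w(6) = 8. P is now [[1, 3, 6, 9], [2]].
Step i=5: Q has 5 at row 1, column 4; remove that cell from P, ejecting 9. So w(5) = 9. P is now [[1, 3, 6], [2]].
Step i=4: Q has 4 at row 1, column 3; remove that cell from P, ejecting 6. So w(4) = 6. P is now [[1, 3], [2]].
Step i=3: Q has 3 at row 1, column 2; remove that cell from P, ejecting 3. So w(3) = 3. P is now [[1], [2]].
Step i=2: Q has 2 at row 2, column 1; remove 2 from row 2 of P and reverse-bump: 2 enters row 1 and ejects 1. So w(2) = 1. P is now [[2]].
Step i=1: Q has 1 at row 1, column 1; remove that cell from P, ejecting 2. So w(1) = 2. P is now [].

So w = 2 1 3 6 9 8 5 7 4.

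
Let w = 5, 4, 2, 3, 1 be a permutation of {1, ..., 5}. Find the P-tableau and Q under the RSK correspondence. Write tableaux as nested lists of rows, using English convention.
P = [[1, 3], [2], [4], [5]], Q = [[1, 4], [2], [3], [5]]

Insert each entry of the permutation into P by Schensted row insertion, recording in Q the position of each new cell.

Insert 5: appended to row 1. P = [[5]].
Insert 4: 4 bumps 5 from row 1; 5 starts row 2. P = [[4], [5]].
Insert 2: 2 bumps 4 from row 1; 4 bumps 5 from row 2; 5 starts row 3. P = [[2], [4], [5]].
Insert 3: appended to row 1. P = [[2, 3], [4], [5]].
Insert 1: 1 bumps 2 from row 1; 2 bumps 4 from row 2; 4 bumps 5 from row 3; 5 starts row 4. P = [[1, 3], [2], [4], [5]].

So P = [[1, 3], [2], [4], [5]], Q = [[1, 4], [2], [3], [5]].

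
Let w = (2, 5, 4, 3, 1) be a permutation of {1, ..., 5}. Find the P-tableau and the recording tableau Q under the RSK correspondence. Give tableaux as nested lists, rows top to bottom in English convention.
Insert each entry of the permutation into P by Schensted row insertion, recording in Q the position of each new cell.

After inserting 2: P = [[2]].
After inserting 5: P = [[2, 5]].
After inserting 4: P = [[2, 4], [5]].
After inserting 3: P = [[2, 3], [4], [5]].
After inserting 1: P = [[1, 3], [2], [4], [5]].

So P = [[1, 3], [2], [4], [5]], Q = [[1, 2], [3], [4], [5]].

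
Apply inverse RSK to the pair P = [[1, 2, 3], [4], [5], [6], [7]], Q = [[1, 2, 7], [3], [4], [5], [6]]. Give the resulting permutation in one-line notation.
Reverse the RSK construction: for i from n down to 1, find the cell of Q containing i, remove the entry at that cell from P, and reverse-bump it up through P; the value ejected from row 1 is w(i).

Step i=7: Q has 7 at row 1, column 3; remove that cell from P, ejecting 3. So w(7) = 3. P is now [[1, 2], [4], [5], [6], [7]].
Step i=6: Q has 6 at row 5, column 1; remove 7 from row 5 of P and reverse-bump: 7 enters row 4 and ejects 6; 6 enters row 3 and ejects 5; 5 enters row 2 and ejects 4; 4 enters row 1 and ejects 2. So w(6) = 2. P is now [[1, 4], [5], [6], [7]].
Step i=5: Q has 5 at row 4, column 1; remove 7 from row 4 of P and reverse-bump: 7 enters row 3 and ejects 6; 6 enters row 2 and ejects 5; 5 enters row 1 and ejects 4. So w(5) = 4. P is now [[1, 5], [6], [7]].
Step i=4: Q has 4 at row 3, column 1; remove 7 from row 3 of P and reverse-bump: 7 enters row 2 and ejects 6; 6 enters row 1 and ejects 5. So w(4) = 5. P is now [[1, 6], [7]].
Step i=3: Q has 3 at row 2, column 1; remove 7 from row 2 of P and reverse-bump: 7 enters row 1 and ejects 6. So w(3) = 6. P is now [[1, 7]].
Step i=2: Q has 2 at row 1, column 2; remove that cell from P, ejecting 7. So w(2) = 7. P is now [[1]].
Step i=1: Q has 1 at row 1, column 1; remove that cell from P, ejecting 1. So w(1) = 1. P is now [].

So w = 1 7 6 5 4 2 3.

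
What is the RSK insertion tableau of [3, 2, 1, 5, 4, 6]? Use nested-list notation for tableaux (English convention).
Insert 3: appended to row 1. P = [[3]].
Insert 2: 2 bumps 3 from row 1; 3 starts row 2. P = [[2], [3]].
Insert 1: 1 bumps 2 from row 1; 2 bumps 3 from row 2; 3 starts row 3. P = [[1], [2], [3]].
Insert 5: appended to row 1. P = [[1, 5], [2], [3]].
Insert 4: 4 bumps 5 from row 1; 5 appends to row 2. P = [[1, 4], [2, 5], [3]].
Insert 6: appended to row 1. P = [[1, 4, 6], [2, 5], [3]].

So P = [[1, 4, 6], [2, 5], [3]].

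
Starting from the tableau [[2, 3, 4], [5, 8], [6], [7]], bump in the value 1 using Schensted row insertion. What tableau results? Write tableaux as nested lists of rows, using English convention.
[[1, 3, 4], [2, 8], [5], [6], [7]]

In row 1, 1 replaces 2 (the leftmost entry greater than 1); 2 is bumped to row 2. In row 2, 2 replaces 5 (the leftmost entry greater than 2); 5 is bumped to row 3. In row 3, 5 replaces 6 (the leftmost entry greater than 5); 6 is bumped to row 4. In row 4, 6 replaces 7 (the leftmost entry greater than 6); 7 is bumped to row 5. 7 starts a new row 5. The new tableau is [[1, 3, 4], [2, 8], [5], [6], [7]].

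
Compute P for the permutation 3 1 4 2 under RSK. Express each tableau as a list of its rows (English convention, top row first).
P = [[1, 2], [3, 4]]

Insert 3: appended to row 1. P = [[3]].
Insert 1: 1 bumps 3 from row 1; 3 starts row 2. P = [[1], [3]].
Insert 4: appended to row 1. P = [[1, 4], [3]].
Insert 2: 2 bumps 4 from row 1; 4 appends to row 2. P = [[1, 2], [3, 4]].

So P = [[1, 2], [3, 4]].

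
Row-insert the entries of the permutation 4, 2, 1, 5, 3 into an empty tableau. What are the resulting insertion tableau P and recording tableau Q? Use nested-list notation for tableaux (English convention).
Insert each entry of the permutation into P by Schensted row insertion, recording in Q the position of each new cell.

Insert 4: appended to row 1. P = [[4]], Q = [[1]].
Insert 2: 2 bumps 4 from row 1; 4 starts row 2. P = [[2], [4]], Q = [[1], [2]].
Insert 1: 1 bumps 2 from row 1; 2 bumps 4 from row 2; 4 starts row 3. P = [[1], [2], [4]], Q = [[1], [2], [3]].
Insert 5: appended to row 1. P = [[1, 5], [2], [4]], Q = [[1, 4], [2], [3]].
Insert 3: 3 bumps 5 from row 1; 5 appends to row 2. P = [[1, 3], [2, 5], [4]], Q = [[1, 4], [2, 5], [3]].

So P = [[1, 3], [2, 5], [4]], Q = [[1, 4], [2, 5], [3]].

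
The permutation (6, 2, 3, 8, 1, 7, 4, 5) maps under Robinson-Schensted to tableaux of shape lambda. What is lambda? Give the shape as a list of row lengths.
[4, 2, 2]

RSK row insertion gives P = [[1, 3, 4, 5], [2, 7], [6, 8]], which has shape [4, 2, 2].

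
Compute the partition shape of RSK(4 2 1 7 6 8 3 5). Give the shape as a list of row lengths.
RSK row insertion gives P = [[1, 3, 5], [2, 6, 8], [4, 7]], which has shape [3, 3, 2].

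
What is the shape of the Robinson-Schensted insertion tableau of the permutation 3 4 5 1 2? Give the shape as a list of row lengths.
[3, 2]

RSK row insertion gives P = [[1, 2, 5], [3, 4]], which has shape [3, 2].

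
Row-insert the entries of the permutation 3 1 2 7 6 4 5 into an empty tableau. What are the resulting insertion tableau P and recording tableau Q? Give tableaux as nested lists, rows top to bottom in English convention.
Insert each entry of the permutation into P by Schensted row insertion, recording in Q the position of each new cell.

Insert 3: appended to row 1. P = [[3]].
Insert 1: 1 bumps 3 from row 1; 3 starts row 2. P = [[1], [3]].
Insert 2: appended to row 1. P = [[1, 2], [3]].
Insert 7: appended to row 1. P = [[1, 2, 7], [3]].
Insert 6: 6 bumps 7 from row 1; 7 appends to row 2. P = [[1, 2, 6], [3, 7]].
Insert 4: 4 bumps 6 from row 1; 6 bumps 7 from row 2; 7 starts row 3. P = [[1, 2, 4], [3, 6], [7]].
Insert 5: appended to row 1. P = [[1, 2, 4, 5], [3, 6], [7]].

So P = [[1, 2, 4, 5], [3, 6], [7]], Q = [[1, 3, 4, 7], [2, 5], [6]].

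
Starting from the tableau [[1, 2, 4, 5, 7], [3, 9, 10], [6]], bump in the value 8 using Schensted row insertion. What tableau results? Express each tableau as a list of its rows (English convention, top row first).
[[1, 2, 4, 5, 7, 8], [3, 9, 10], [6]]

8 is larger than every entry of row 1, so it is appended to row 1. The new tableau is [[1, 2, 4, 5, 7, 8], [3, 9, 10], [6]].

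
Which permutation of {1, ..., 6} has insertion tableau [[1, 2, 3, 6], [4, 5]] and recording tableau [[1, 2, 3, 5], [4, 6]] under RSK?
Reverse the RSK construction: for i from n down to 1, find the cell of Q containing i, remove the entry at that cell from P, and reverse-bump it up through P; the value ejected from row 1 is w(i).

Step i=6: Q has 6 at row 2, column 2; remove 5 from row 2 of P and reverse-bump: 5 enters row 1 and ejects 3. So w(6) = 3. P is now [[1, 2, 5, 6], [4]].
Step i=5: Q has 5 at row 1, column 4; remove that cell from P, ejecting 6. So w(5) = 6. P is now [[1, 2, 5], [4]].
Step i=4: Q has 4 at row 2, column 1; remove 4 from row 2 of P and reverse-bump: 4 enters row 1 and ejects 2. So w(4) = 2. P is now [[1, 4, 5]].
Step i=3: Q has 3 at row 1, column 3; remove that cell from P, ejecting 5. So w(3) = 5. P is now [[1, 4]].
Step i=2: Q has 2 at row 1, column 2; remove that cell from P, ejecting 4. So w(2) = 4. P is now [[1]].
Step i=1: Q has 1 at row 1, column 1; remove that cell from P, ejecting 1. So w(1) = 1. P is now [].

So w = 1 4 5 2 6 3.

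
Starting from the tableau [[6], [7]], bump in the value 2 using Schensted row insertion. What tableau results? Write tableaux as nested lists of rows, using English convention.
In row 1, 2 replaces 6 (the leftmost entry greater than 2); 6 is bumped to row 2. In row 2, 6 replaces 7 (the leftmost entry greater than 6); 7 is bumped to row 3. 7 starts a new row 3. The new tableau is [[2], [6], [7]].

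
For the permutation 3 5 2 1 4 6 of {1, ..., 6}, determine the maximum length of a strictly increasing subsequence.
3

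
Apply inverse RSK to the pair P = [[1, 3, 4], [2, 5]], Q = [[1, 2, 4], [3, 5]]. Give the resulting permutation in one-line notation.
Reverse RSK: for i = n, n-1, ..., 1, locate i in Q, remove the corresponding corner cell from P, and reverse-bump its entry up through P; the value ejected from row 1 is w(i).

So w = 2 3 1 5 4.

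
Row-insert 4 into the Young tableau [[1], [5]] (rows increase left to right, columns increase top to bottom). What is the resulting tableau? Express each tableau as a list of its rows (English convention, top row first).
[[1, 4], [5]]

4 is larger than every entry of row 1, so it is appended to row 1. The new tableau is [[1, 4], [5]].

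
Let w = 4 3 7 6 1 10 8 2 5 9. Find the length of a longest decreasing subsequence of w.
3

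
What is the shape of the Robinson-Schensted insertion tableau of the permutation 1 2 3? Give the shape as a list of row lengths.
Row-insert each entry into an empty tableau.

After inserting 1: P = [[1]].
After inserting 2: P = [[1, 2]].
After inserting 3: P = [[1, 2, 3]].

The final insertion tableau P = [[1, 2, 3]] has shape [3].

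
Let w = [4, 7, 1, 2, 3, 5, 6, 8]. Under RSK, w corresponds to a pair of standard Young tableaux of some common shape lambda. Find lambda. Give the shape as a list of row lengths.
Row-insert each entry into an empty tableau.

After inserting 4: P = [[4]].
After inserting 7: P = [[4, 7]].
After inserting 1: P = [[1, 7], [4]].
After inserting 2: P = [[1, 2], [4, 7]].
After inserting 3: P = [[1, 2, 3], [4, 7]].
After inserting 5: P = [[1, 2, 3, 5], [4, 7]].
After inserting 6: P = [[1, 2, 3, 5, 6], [4, 7]].
After inserting 8: P = [[1, 2, 3, 5, 6, 8], [4, 7]].

The final insertion tableau P = [[1, 2, 3, 5, 6, 8], [4, 7]] has shape [6, 2].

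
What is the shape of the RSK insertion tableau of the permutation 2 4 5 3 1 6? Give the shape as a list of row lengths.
[4, 1, 1]

Row-insert each entry into an empty tableau.

After inserting 2: P = [[2]].
After inserting 4: P = [[2, 4]].
After inserting 5: P = [[2, 4, 5]].
After inserting 3: P = [[2, 3, 5], [4]].
After inserting 1: P = [[1, 3, 5], [2], [4]].
After inserting 6: P = [[1, 3, 5, 6], [2], [4]].

The final insertion tableau P = [[1, 3, 5, 6], [2], [4]] has shape [4, 1, 1].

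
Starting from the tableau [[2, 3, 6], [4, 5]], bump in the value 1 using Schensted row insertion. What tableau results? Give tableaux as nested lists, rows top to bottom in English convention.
In row 1, 1 replaces 2 (the leftmost entry greater than 1); 2 is bumped to row 2. In row 2, 2 replaces 4 (the leftmost entry greater than 2); 4 is bumped to row 3. 4 starts a new row 3. The new tableau is [[1, 3, 6], [2, 5], [4]].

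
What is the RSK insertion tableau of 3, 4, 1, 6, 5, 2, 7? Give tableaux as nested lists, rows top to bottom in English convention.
P = [[1, 2, 5, 7], [3, 4], [6]]

After inserting 3: P = [[3]].
After inserting 4: P = [[3, 4]].
After inserting 1: P = [[1, 4], [3]].
After inserting 6: P = [[1, 4, 6], [3]].
After inserting 5: P = [[1, 4, 5], [3, 6]].
After inserting 2: P = [[1, 2, 5], [3, 4], [6]].
After inserting 7: P = [[1, 2, 5, 7], [3, 4], [6]].

So P = [[1, 2, 5, 7], [3, 4], [6]].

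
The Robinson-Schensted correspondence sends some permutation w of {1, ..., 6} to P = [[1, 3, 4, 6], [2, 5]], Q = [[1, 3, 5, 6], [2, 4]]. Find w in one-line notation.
2 1 5 3 4 6

Reverse the RSK construction: for i from n down to 1, find the cell of Q containing i, remove the entry at that cell from P, and reverse-bump it up through P; the value ejected from row 1 is w(i).

Step i=6: Q has 6 at row 1, column 4; remove that cell from P, ejecting 6. So w(6) = 6. P is now [[1, 3, 4], [2, 5]].
Step i=5: Q has 5 at row 1, column 3; remove that cell from P, ejecting 4. So w(5) = 4. P is now [[1, 3], [2, 5]].
Step i=4: Q has 4 at row 2, column 2; remove 5 from row 2 of P and reverse-bump: 5 enters row 1 and ejects 3. So w(4) = 3. P is now [[1, 5], [2]].
Step i=3: Q has 3 at row 1, column 2; remove that cell from P, ejecting 5. So w(3) = 5. P is now [[1], [2]].
Step i=2: Q has 2 at row 2, column 1; remove 2 from row 2 of P and reverse-bump: 2 enters row 1 and ejects 1. So w(2) = 1. P is now [[2]].
Step i=1: Q has 1 at row 1, column 1; remove that cell from P, ejecting 2. So w(1) = 2. P is now [].

So w = 2 1 5 3 4 6.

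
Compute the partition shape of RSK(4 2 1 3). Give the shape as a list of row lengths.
RSK row insertion gives P = [[1, 3], [2], [4]], which has shape [2, 1, 1].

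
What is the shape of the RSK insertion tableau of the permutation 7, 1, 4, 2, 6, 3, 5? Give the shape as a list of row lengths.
[4, 2, 1]

RSK row insertion gives P = [[1, 2, 3, 5], [4, 6], [7]], which has shape [4, 2, 1].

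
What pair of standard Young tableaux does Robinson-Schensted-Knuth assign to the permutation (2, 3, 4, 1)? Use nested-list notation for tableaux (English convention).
Insert each entry of the permutation into P by Schensted row insertion, recording in Q the position of each new cell.

Insert 2: appended to row 1. P = [[2]], Q = [[1]].
Insert 3: appended to row 1. P = [[2, 3]], Q = [[1, 2]].
Insert 4: appended to row 1. P = [[2, 3, 4]], Q = [[1, 2, 3]].
Insert 1: 1 bumps 2 from row 1; 2 starts row 2. P = [[1, 3, 4], [2]], Q = [[1, 2, 3], [4]].

So P = [[1, 3, 4], [2]], Q = [[1, 2, 3], [4]].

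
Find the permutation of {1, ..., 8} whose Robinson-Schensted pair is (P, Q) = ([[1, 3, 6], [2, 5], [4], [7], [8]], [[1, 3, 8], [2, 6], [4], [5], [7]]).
Reverse the RSK construction: for i from n down to 1, find the cell of Q containing i, remove the entry at that cell from P, and reverse-bump it up through P; the value ejected from row 1 is w(i).

Step i=8: Q has 8 at row 1, column 3; remove that cell from P, ejecting 6. So w(8) = 6. P is now [[1, 3], [2, 5], [4], [7], [8]].
Step i=7: Q has 7 at row 5, column 1; remove 8 from row 5 of P and reverse-bump: 8 enters row 4 and ejects 7; 7 enters row 3 and ejects 4; 4 enters row 2 and ejects 2; 2 enters row 1 and ejects 1. So w(7) = 1. P is now [[2, 3], [4, 5], [7], [8]].
Step i=6: Q has 6 at row 2, column 2; remove 5 from row 2 of P and reverse-bump: 5 enters row 1 and ejects 3. So w(6) = 3. P is now [[2, 5], [4], [7], [8]].
Step i=5: Q has 5 at row 4, column 1; remove 8 from row 4 of P and reverse-bump: 8 enters row 3 and ejects 7; 7 enters row 2 and ejects 4; 4 enters row 1 and ejects 2. So w(5) = 2. P is now [[4, 5], [7], [8]].
Step i=4: Q has 4 at row 3, column 1; remove 8 from row 3 of P and reverse-bump: 8 enters row 2 and ejects 7; 7 enters row 1 and ejects 5. So w(4) = 5. P is now [[4, 7], [8]].
Step i=3: Q has 3 at row 1, column 2; remove that cell from P, ejecting 7. So w(3) = 7. P is now [[4], [8]].
Step i=2: Q has 2 at row 2, column 1; remove 8 from row 2 of P and reverse-bump: 8 enters row 1 and ejects 4. So w(2) = 4. P is now [[8]].
Step i=1: Q has 1 at row 1, column 1; remove that cell from P, ejecting 8. So w(1) = 8. P is now [].

So w = 8 4 7 5 2 3 1 6.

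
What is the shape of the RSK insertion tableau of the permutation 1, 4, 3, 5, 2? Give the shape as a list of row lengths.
[3, 1, 1]

Row-insert each entry into an empty tableau.

After inserting 1: P = [[1]].
After inserting 4: P = [[1, 4]].
After inserting 3: P = [[1, 3], [4]].
After inserting 5: P = [[1, 3, 5], [4]].
After inserting 2: P = [[1, 2, 5], [3], [4]].

The final insertion tableau P = [[1, 2, 5], [3], [4]] has shape [3, 1, 1].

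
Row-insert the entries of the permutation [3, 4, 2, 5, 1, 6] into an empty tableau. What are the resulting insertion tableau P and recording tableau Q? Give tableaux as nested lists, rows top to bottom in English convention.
Insert each entry of the permutation into P by Schensted row insertion, recording in Q the position of each new cell.

Insert 3: appended to row 1. P = [[3]].
Insert 4: appended to row 1. P = [[3, 4]].
Insert 2: 2 bumps 3 from row 1; 3 starts row 2. P = [[2, 4], [3]].
Insert 5: appended to row 1. P = [[2, 4, 5], [3]].
Insert 1: 1 bumps 2 from row 1; 2 bumps 3 from row 2; 3 starts row 3. P = [[1, 4, 5], [2], [3]].
Insert 6: appended to row 1. P = [[1, 4, 5, 6], [2], [3]].

So P = [[1, 4, 5, 6], [2], [3]], Q = [[1, 2, 4, 6], [3], [5]].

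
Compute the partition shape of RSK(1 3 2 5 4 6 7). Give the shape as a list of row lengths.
[5, 2]

Row-insert each entry into an empty tableau.

After inserting 1: P = [[1]].
After inserting 3: P = [[1, 3]].
After inserting 2: P = [[1, 2], [3]].
After inserting 5: P = [[1, 2, 5], [3]].
After inserting 4: P = [[1, 2, 4], [3, 5]].
After inserting 6: P = [[1, 2, 4, 6], [3, 5]].
After inserting 7: P = [[1, 2, 4, 6, 7], [3, 5]].

The final insertion tableau P = [[1, 2, 4, 6, 7], [3, 5]] has shape [5, 2].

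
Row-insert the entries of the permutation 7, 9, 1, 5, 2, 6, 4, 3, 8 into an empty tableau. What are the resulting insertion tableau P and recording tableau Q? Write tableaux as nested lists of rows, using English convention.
Insert each entry of the permutation into P by Schensted row insertion, recording in Q the position of each new cell.

Insert 7: appended to row 1. P = [[7]], Q = [[1]].
Insert 9: appended to row 1. P = [[7, 9]], Q = [[1, 2]].
Insert 1: 1 bumps 7 from row 1; 7 starts row 2. P = [[1, 9], [7]], Q = [[1, 2], [3]].
Insert 5: 5 bumps 9 from row 1; 9 appends to row 2. P = [[1, 5], [7, 9]], Q = [[1, 2], [3, 4]].
Insert 2: 2 bumps 5 from row 1; 5 bumps 7 from row 2; 7 starts row 3. P = [[1, 2], [5, 9], [7]], Q = [[1, 2], [3, 4], [5]].
Insert 6: appended to row 1. P = [[1, 2, 6], [5, 9], [7]], Q = [[1, 2, 6], [3, 4], [5]].
Insert 4: 4 bumps 6 from row 1; 6 bumps 9 from row 2; 9 appends to row 3. P = [[1, 2, 4], [5, 6], [7, 9]], Q = [[1, 2, 6], [3, 4], [5, 7]].
Insert 3: 3 bumps 4 from row 1; 4 bumps 5 from row 2; 5 bumps 7 from row 3; 7 starts row 4. P = [[1, 2, 3], [4, 6], [5, 9], [7]], Q = [[1, 2, 6], [3, 4], [5, 7], [8]].
Insert 8: appended to row 1. P = [[1, 2, 3, 8], [4, 6], [5, 9], [7]], Q = [[1, 2, 6, 9], [3, 4], [5, 7], [8]].

So P = [[1, 2, 3, 8], [4, 6], [5, 9], [7]], Q = [[1, 2, 6, 9], [3, 4], [5, 7], [8]].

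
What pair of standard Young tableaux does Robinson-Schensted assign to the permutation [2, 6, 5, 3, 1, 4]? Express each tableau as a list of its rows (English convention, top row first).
Insert each entry of the permutation into P by Schensted row insertion, recording in Q the position of each new cell.

Insert 2: appended to row 1. P = [[2]].
Insert 6: appended to row 1. P = [[2, 6]].
Insert 5: 5 bumps 6 from row 1; 6 starts row 2. P = [[2, 5], [6]].
Insert 3: 3 bumps 5 from row 1; 5 bumps 6 from row 2; 6 starts row 3. P = [[2, 3], [5], [6]].
Insert 1: 1 bumps 2 from row 1; 2 bumps 5 from row 2; 5 bumps 6 from row 3; 6 starts row 4. P = [[1, 3], [2], [5], [6]].
Insert 4: appended to row 1. P = [[1, 3, 4], [2], [5], [6]].

So P = [[1, 3, 4], [2], [5], [6]], Q = [[1, 2, 6], [3], [4], [5]].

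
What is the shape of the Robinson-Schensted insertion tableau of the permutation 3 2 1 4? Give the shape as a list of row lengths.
[2, 1, 1]

Row-insert each entry into an empty tableau.

After inserting 3: P = [[3]].
After inserting 2: P = [[2], [3]].
After inserting 1: P = [[1], [2], [3]].
After inserting 4: P = [[1, 4], [2], [3]].

The final insertion tableau P = [[1, 4], [2], [3]] has shape [2, 1, 1].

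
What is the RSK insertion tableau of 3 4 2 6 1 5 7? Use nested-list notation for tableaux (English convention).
P = [[1, 4, 5, 7], [2, 6], [3]]

Insert 3: appended to row 1. P = [[3]].
Insert 4: appended to row 1. P = [[3, 4]].
Insert 2: 2 bumps 3 from row 1; 3 starts row 2. P = [[2, 4], [3]].
Insert 6: appended to row 1. P = [[2, 4, 6], [3]].
Insert 1: 1 bumps 2 from row 1; 2 bumps 3 from row 2; 3 starts row 3. P = [[1, 4, 6], [2], [3]].
Insert 5: 5 bumps 6 from row 1; 6 appends to row 2. P = [[1, 4, 5], [2, 6], [3]].
Insert 7: appended to row 1. P = [[1, 4, 5, 7], [2, 6], [3]].

So P = [[1, 4, 5, 7], [2, 6], [3]].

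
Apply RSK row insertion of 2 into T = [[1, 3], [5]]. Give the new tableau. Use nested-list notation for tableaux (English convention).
In row 1, 2 replaces 3 (the leftmost entry greater than 2); 3 is bumped to row 2. In row 2, 3 replaces 5 (the leftmost entry greater than 3); 5 is bumped to row 3. 5 starts a new row 3. The new tableau is [[1, 2], [3], [5]].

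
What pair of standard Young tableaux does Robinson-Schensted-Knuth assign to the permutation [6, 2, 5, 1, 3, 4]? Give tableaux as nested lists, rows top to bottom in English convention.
P = [[1, 3, 4], [2, 5], [6]], Q = [[1, 3, 6], [2, 5], [4]]

Insert each entry of the permutation into P by Schensted row insertion, recording in Q the position of each new cell.

Insert 6: appended to row 1. P = [[6]].
Insert 2: 2 bumps 6 from row 1; 6 starts row 2. P = [[2], [6]].
Insert 5: appended to row 1. P = [[2, 5], [6]].
Insert 1: 1 bumps 2 from row 1; 2 bumps 6 from row 2; 6 starts row 3. P = [[1, 5], [2], [6]].
Insert 3: 3 bumps 5 from row 1; 5 appends to row 2. P = [[1, 3], [2, 5], [6]].
Insert 4: appended to row 1. P = [[1, 3, 4], [2, 5], [6]].

So P = [[1, 3, 4], [2, 5], [6]], Q = [[1, 3, 6], [2, 5], [4]].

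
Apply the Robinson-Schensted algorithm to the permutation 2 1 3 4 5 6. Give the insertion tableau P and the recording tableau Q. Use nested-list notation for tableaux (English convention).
P = [[1, 3, 4, 5, 6], [2]], Q = [[1, 3, 4, 5, 6], [2]]

Insert each entry of the permutation into P by Schensted row insertion, recording in Q the position of each new cell.

Insert 2: appended to row 1. P = [[2]].
Insert 1: 1 bumps 2 from row 1; 2 starts row 2. P = [[1], [2]].
Insert 3: appended to row 1. P = [[1, 3], [2]].
Insert 4: appended to row 1. P = [[1, 3, 4], [2]].
Insert 5: appended to row 1. P = [[1, 3, 4, 5], [2]].
Insert 6: appended to row 1. P = [[1, 3, 4, 5, 6], [2]].

So P = [[1, 3, 4, 5, 6], [2]], Q = [[1, 3, 4, 5, 6], [2]].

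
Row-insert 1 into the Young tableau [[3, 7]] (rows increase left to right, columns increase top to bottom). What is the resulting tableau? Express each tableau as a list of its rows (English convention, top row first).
In row 1, 1 replaces 3 (the leftmost entry greater than 1); 3 is bumped to row 2. 3 starts a new row 2. The new tableau is [[1, 7], [3]].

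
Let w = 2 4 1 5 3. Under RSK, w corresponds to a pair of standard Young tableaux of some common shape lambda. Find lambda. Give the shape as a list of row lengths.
[3, 2]

Row-insert each entry into an empty tableau.

After inserting 2: P = [[2]].
After inserting 4: P = [[2, 4]].
After inserting 1: P = [[1, 4], [2]].
After inserting 5: P = [[1, 4, 5], [2]].
After inserting 3: P = [[1, 3, 5], [2, 4]].

The final insertion tableau P = [[1, 3, 5], [2, 4]] has shape [3, 2].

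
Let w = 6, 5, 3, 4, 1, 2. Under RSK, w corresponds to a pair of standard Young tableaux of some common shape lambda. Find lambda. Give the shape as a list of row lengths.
[2, 2, 1, 1]

RSK row insertion gives P = [[1, 2], [3, 4], [5], [6]], which has shape [2, 2, 1, 1].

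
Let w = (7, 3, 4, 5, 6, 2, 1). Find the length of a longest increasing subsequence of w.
4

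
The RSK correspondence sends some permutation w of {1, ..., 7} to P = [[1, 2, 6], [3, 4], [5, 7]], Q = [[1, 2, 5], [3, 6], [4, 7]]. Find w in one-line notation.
3 5 4 1 7 6 2

Reverse RSK: for i = n, n-1, ..., 1, locate i in Q, remove the corresponding corner cell from P, and reverse-bump its entry up through P; the value ejected from row 1 is w(i).

So w = 3 5 4 1 7 6 2.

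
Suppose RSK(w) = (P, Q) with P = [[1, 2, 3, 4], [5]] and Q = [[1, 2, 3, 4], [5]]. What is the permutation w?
Reverse RSK: for i = n, n-1, ..., 1, locate i in Q, remove the corresponding corner cell from P, and reverse-bump its entry up through P; the value ejected from row 1 is w(i).

So w = 1 2 3 5 4.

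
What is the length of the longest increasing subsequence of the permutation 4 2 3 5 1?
3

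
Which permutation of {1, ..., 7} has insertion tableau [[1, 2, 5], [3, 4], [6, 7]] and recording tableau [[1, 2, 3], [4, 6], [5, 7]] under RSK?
Reverse the RSK construction: for i from n down to 1, find the cell of Q containing i, remove the entry at that cell from P, and reverse-bump it up through P; the value ejected from row 1 is w(i).

Step i=7: Q has 7 at row 3, column 2; remove 7 from row 3 of P and reverse-bump: 7 enters row 2 and ejects 4; 4 enters row 1 and ejects 2. So w(7) = 2. P is now [[1, 4, 5], [3, 7], [6]].
Step i=6: Q has 6 at row 2, column 2; remove 7 from row 2 of P and reverse-bump: 7 enters row 1 and ejects 5. So w(6) = 5. P is now [[1, 4, 7], [3], [6]].
Step i=5: Q has 5 at row 3, column 1; remove 6 from row 3 of P and reverse-bump: 6 enters row 2 and ejects 3; 3 enters row 1 and ejects 1. So w(5) = 1. P is now [[3, 4, 7], [6]].
Step i=4: Q has 4 at row 2, column 1; remove 6 from row 2 of P and reverse-bump: 6 enters row 1 and ejects 4. So w(4) = 4. P is now [[3, 6, 7]].
Step i=3: Q has 3 at row 1, column 3; remove that cell from P, ejecting 7. So w(3) = 7. P is now [[3, 6]].
Step i=2: Q has 2 at row 1, column 2; remove that cell from P, ejecting 6. So w(2) = 6. P is now [[3]].
Step i=1: Q has 1 at row 1, column 1; remove that cell from P, ejecting 3. So w(1) = 3. P is now [].

So w = 3 6 7 4 1 5 2.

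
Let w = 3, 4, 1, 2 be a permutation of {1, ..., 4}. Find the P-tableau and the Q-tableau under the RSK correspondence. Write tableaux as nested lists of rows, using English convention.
P = [[1, 2], [3, 4]], Q = [[1, 2], [3, 4]]

Insert each entry of the permutation into P by Schensted row insertion, recording in Q the position of each new cell.

Insert 3: appended to row 1. P = [[3]], Q = [[1]].
Insert 4: appended to row 1. P = [[3, 4]], Q = [[1, 2]].
Insert 1: 1 bumps 3 from row 1; 3 starts row 2. P = [[1, 4], [3]], Q = [[1, 2], [3]].
Insert 2: 2 bumps 4 from row 1; 4 appends to row 2. P = [[1, 2], [3, 4]], Q = [[1, 2], [3, 4]].

So P = [[1, 2], [3, 4]], Q = [[1, 2], [3, 4]].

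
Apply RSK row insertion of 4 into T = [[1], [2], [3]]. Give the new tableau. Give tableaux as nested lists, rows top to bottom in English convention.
4 is larger than every entry of row 1, so it is appended to row 1. The new tableau is [[1, 4], [2], [3]].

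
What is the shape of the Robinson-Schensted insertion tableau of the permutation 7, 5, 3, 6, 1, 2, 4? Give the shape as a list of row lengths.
[3, 2, 1, 1]

Row-insert each entry into an empty tableau.

After inserting 7: P = [[7]].
After inserting 5: P = [[5], [7]].
After inserting 3: P = [[3], [5], [7]].
After inserting 6: P = [[3, 6], [5], [7]].
After inserting 1: P = [[1, 6], [3], [5], [7]].
After inserting 2: P = [[1, 2], [3, 6], [5], [7]].
After inserting 4: P = [[1, 2, 4], [3, 6], [5], [7]].

The final insertion tableau P = [[1, 2, 4], [3, 6], [5], [7]] has shape [3, 2, 1, 1].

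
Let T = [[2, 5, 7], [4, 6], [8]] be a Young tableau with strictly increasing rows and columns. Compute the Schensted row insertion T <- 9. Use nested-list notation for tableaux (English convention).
9 is larger than every entry of row 1, so it is appended to row 1. The new tableau is [[2, 5, 7, 9], [4, 6], [8]].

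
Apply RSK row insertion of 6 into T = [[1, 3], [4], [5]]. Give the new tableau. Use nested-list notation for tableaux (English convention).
6 is larger than every entry of row 1, so it is appended to row 1. The new tableau is [[1, 3, 6], [4], [5]].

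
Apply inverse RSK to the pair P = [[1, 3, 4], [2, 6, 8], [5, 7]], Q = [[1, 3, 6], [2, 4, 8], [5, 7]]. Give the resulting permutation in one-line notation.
5 2 7 6 1 8 3 4

Reverse the RSK construction: for i from n down to 1, find the cell of Q containing i, remove the entry at that cell from P, and reverse-bump it up through P; the value ejected from row 1 is w(i).

Step i=8: Q has 8 at row 2, column 3; remove 8 from row 2 of P and reverse-bump: 8 enters row 1 and ejects 4. So w(8) = 4. P is now [[1, 3, 8], [2, 6], [5, 7]].
Step i=7: Q has 7 at row 3, column 2; remove 7 from row 3 of P and reverse-bump: 7 enters row 2 and ejects 6; 6 enters row 1 and ejects 3. So w(7) = 3. P is now [[1, 6, 8], [2, 7], [5]].
Step i=6: Q has 6 at row 1, column 3; remove that cell from P, ejecting 8. So w(6) = 8. P is now [[1, 6], [2, 7], [5]].
Step i=5: Q has 5 at row 3, column 1; remove 5 from row 3 of P and reverse-bump: 5 enters row 2 and ejects 2; 2 enters row 1 and ejects 1. So w(5) = 1. P is now [[2, 6], [5, 7]].
Step i=4: Q has 4 at row 2, column 2; remove 7 from row 2 of P and reverse-bump: 7 enters row 1 and ejects 6. So w(4) = 6. P is now [[2, 7], [5]].
Step i=3: Q has 3 at row 1, column 2; remove that cell from P, ejecting 7. So w(3) = 7. P is now [[2], [5]].
Step i=2: Q has 2 at row 2, column 1; remove 5 from row 2 of P and reverse-bump: 5 enters row 1 and ejects 2. So w(2) = 2. P is now [[5]].
Step i=1: Q has 1 at row 1, column 1; remove that cell from P, ejecting 5. So w(1) = 5. P is now [].

So w = 5 2 7 6 1 8 3 4.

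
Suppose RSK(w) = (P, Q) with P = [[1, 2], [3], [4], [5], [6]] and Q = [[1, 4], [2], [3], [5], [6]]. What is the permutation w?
6 5 1 4 3 2

Reverse the RSK construction: for i from n down to 1, find the cell of Q containing i, remove the entry at that cell from P, and reverse-bump it up through P; the value ejected from row 1 is w(i).

Step i=6: Q has 6 at row 5, column 1; remove 6 from row 5 of P and reverse-bump: 6 enters row 4 and ejects 5; 5 enters row 3 and ejects 4; 4 enters row 2 and ejects 3; 3 enters row 1 and ejects 2. So w(6) = 2. P is now [[1, 3], [4], [5], [6]].
Step i=5: Q has 5 at row 4, column 1; remove 6 from row 4 of P and reverse-bump: 6 enters row 3 and ejects 5; 5 enters row 2 and ejects 4; 4 enters row 1 and ejects 3. So w(5) = 3. P is now [[1, 4], [5], [6]].
Step i=4: Q has 4 at row 1, column 2; remove that cell from P, ejecting 4. So w(4) = 4. P is now [[1], [5], [6]].
Step i=3: Q has 3 at row 3, column 1; remove 6 from row 3 of P and reverse-bump: 6 enters row 2 and ejects 5; 5 enters row 1 and ejects 1. So w(3) = 1. P is now [[5], [6]].
Step i=2: Q has 2 at row 2, column 1; remove 6 from row 2 of P and reverse-bump: 6 enters row 1 and ejects 5. So w(2) = 5. P is now [[6]].
Step i=1: Q has 1 at row 1, column 1; remove that cell from P, ejecting 6. So w(1) = 6. P is now [].

So w = 6 5 1 4 3 2.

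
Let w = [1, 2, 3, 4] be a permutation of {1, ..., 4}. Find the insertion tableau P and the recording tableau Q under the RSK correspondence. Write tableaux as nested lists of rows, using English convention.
Insert each entry of the permutation into P by Schensted row insertion, recording in Q the position of each new cell.

After inserting 1: P = [[1]].
After inserting 2: P = [[1, 2]].
After inserting 3: P = [[1, 2, 3]].
After inserting 4: P = [[1, 2, 3, 4]].

So P = [[1, 2, 3, 4]], Q = [[1, 2, 3, 4]].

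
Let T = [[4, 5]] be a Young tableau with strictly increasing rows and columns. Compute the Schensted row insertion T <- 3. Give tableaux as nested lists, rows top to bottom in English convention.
In row 1, 3 replaces 4 (the leftmost entry greater than 3); 4 is bumped to row 2. 4 starts a new row 2. The new tableau is [[3, 5], [4]].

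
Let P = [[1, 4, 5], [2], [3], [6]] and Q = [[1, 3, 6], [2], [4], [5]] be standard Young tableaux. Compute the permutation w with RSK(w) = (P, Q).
Reverse the RSK construction: for i from n down to 1, find the cell of Q containing i, remove the entry at that cell from P, and reverse-bump it up through P; the value ejected from row 1 is w(i).

Step i=6: Q has 6 at row 1, column 3; remove that cell from P, ejecting 5. So w(6) = 5. P is now [[1, 4], [2], [3], [6]].
Step i=5: Q has 5 at row 4, column 1; remove 6 from row 4 of P and reverse-bump: 6 enters row 3 and ejects 3; 3 enters row 2 and ejects 2; 2 enters row 1 and ejects 1. So w(5) = 1. P is now [[2, 4], [3], [6]].
Step i=4: Q has 4 at row 3, column 1; remove 6 from row 3 of P and reverse-bump: 6 enters row 2 and ejects 3; 3 enters row 1 and ejects 2. So w(4) = 2. P is now [[3, 4], [6]].
Step i=3: Q has 3 at row 1, column 2; remove that cell from P, ejecting 4. So w(3) = 4. P is now [[3], [6]].
Step i=2: Q has 2 at row 2, column 1; remove 6 from row 2 of P and reverse-bump: 6 enters row 1 and ejects 3. So w(2) = 3. P is now [[6]].
Step i=1: Q has 1 at row 1, column 1; remove that cell from P, ejecting 6. So w(1) = 6. P is now [].

So w = 6 3 4 2 1 5.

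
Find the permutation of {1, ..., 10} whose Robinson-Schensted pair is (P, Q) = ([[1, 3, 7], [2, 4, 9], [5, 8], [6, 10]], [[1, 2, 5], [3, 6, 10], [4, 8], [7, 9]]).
Reverse the RSK construction: for i from n down to 1, find the cell of Q containing i, remove the entry at that cell from P, and reverse-bump it up through P; the value ejected from row 1 is w(i).

Step i=10: Q has 10 at row 2, column 3; remove 9 from row 2 of P and reverse-bump: 9 enters row 1 and ejects 7. So w(10) = 7. P is now [[1, 3, 9], [2, 4], [5, 8], [6, 10]].
Step i=9: Q has 9 at row 4, column 2; remove 10 from row 4 of P and reverse-bump: 10 enters row 3 and ejects 8; 8 enters row 2 and ejects 4; 4 enters row 1 and ejects 3. So w(9) = 3. P is now [[1, 4, 9], [2, 8], [5, 10], [6]].
Step i=8: Q has 8 at row 3, column 2; remove 10 from row 3 of P and reverse-bump: 10 enters row 2 and ejects 8; 8 enters row 1 and ejects 4. So w(8) = 4. P is now [[1, 8, 9], [2, 10], [5], [6]].
Step i=7: Q has 7 at row 4, column 1; remove 6 from row 4 of P and reverse-bump: 6 enters row 3 and ejects 5; 5 enters row 2 and ejects 2; 2 enters row 1 and ejects 1. So w(7) = 1. P is now [[2, 8, 9], [5, 10], [6]].
Step i=6: Q has 6 at row 2, column 2; remove 10 from row 2 of P and reverse-bump: 10 enters row 1 and ejects 9. So w(6) = 9. P is now [[2, 8, 10], [5], [6]].
Step i=5: Q has 5 at row 1, column 3; remove that cell from P, ejecting 10. So w(5) = 10. P is now [[2, 8], [5], [6]].
Step i=4: Q has 4 at row 3, column 1; remove 6 from row 3 of P and reverse-bump: 6 enters row 2 and ejects 5; 5 enters row 1 and ejects 2. So w(4) = 2. P is now [[5, 8], [6]].
Step i=3: Q has 3 at row 2, column 1; remove 6 from row 2 of P and reverse-bump: 6 enters row 1 and ejects 5. So w(3) = 5. P is now [[6, 8]].
Step i=2: Q has 2 at row 1, column 2; remove that cell from P, ejecting 8. So w(2) = 8. P is now [[6]].
Step i=1: Q has 1 at row 1, column 1; remove that cell from P, ejecting 6. So w(1) = 6. P is now [].

So w = 6 8 5 2 10 9 1 4 3 7.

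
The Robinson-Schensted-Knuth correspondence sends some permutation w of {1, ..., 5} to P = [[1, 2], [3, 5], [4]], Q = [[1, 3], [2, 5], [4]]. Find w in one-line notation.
4 3 5 1 2

Reverse the RSK construction: for i from n down to 1, find the cell of Q containing i, remove the entry at that cell from P, and reverse-bump it up through P; the value ejected from row 1 is w(i).

Step i=5: Q has 5 at row 2, column 2; remove 5 from row 2 of P and reverse-bump: 5 enters row 1 and ejects 2. So w(5) = 2. P is now [[1, 5], [3], [4]].
Step i=4: Q has 4 at row 3, column 1; remove 4 from row 3 of P and reverse-bump: 4 enters row 2 and ejects 3; 3 enters row 1 and ejects 1. So w(4) = 1. P is now [[3, 5], [4]].
Step i=3: Q has 3 at row 1, column 2; remove that cell from P, ejecting 5. So w(3) = 5. P is now [[3], [4]].
Step i=2: Q has 2 at row 2, column 1; remove 4 from row 2 of P and reverse-bump: 4 enters row 1 and ejects 3. So w(2) = 3. P is now [[4]].
Step i=1: Q has 1 at row 1, column 1; remove that cell from P, ejecting 4. So w(1) = 4. P is now [].

So w = 4 3 5 1 2.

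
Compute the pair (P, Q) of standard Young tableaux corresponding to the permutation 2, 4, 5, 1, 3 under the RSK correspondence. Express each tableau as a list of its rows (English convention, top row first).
Insert each entry of the permutation into P by Schensted row insertion, recording in Q the position of each new cell.

After inserting 2: P = [[2]].
After inserting 4: P = [[2, 4]].
After inserting 5: P = [[2, 4, 5]].
After inserting 1: P = [[1, 4, 5], [2]].
After inserting 3: P = [[1, 3, 5], [2, 4]].

So P = [[1, 3, 5], [2, 4]], Q = [[1, 2, 3], [4, 5]].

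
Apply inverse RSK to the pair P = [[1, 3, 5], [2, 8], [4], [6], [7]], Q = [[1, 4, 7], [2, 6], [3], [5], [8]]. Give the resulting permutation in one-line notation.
7 6 4 8 2 3 5 1

Reverse the RSK construction: for i from n down to 1, find the cell of Q containing i, remove the entry at that cell from P, and reverse-bump it up through P; the value ejected from row 1 is w(i).

Step i=8: Q has 8 at row 5, column 1; remove 7 from row 5 of P and reverse-bump: 7 enters row 4 and ejects 6; 6 enters row 3 and ejects 4; 4 enters row 2 and ejects 2; 2 enters row 1 and ejects 1. So w(8) = 1. P is now [[2, 3, 5], [4, 8], [6], [7]].
Step i=7: Q has 7 at row 1, column 3; remove that cell from P, ejecting 5. So w(7) = 5. P is now [[2, 3], [4, 8], [6], [7]].
Step i=6: Q has 6 at row 2, column 2; remove 8 from row 2 of P and reverse-bump: 8 enters row 1 and ejects 3. So w(6) = 3. P is now [[2, 8], [4], [6], [7]].
Step i=5: Q has 5 at row 4, column 1; remove 7 from row 4 of P and reverse-bump: 7 enters row 3 and ejects 6; 6 enters row 2 and ejects 4; 4 enters row 1 and ejects 2. So w(5) = 2. P is now [[4, 8], [6], [7]].
Step i=4: Q has 4 at row 1, column 2; remove that cell from P, ejecting 8. So w(4) = 8. P is now [[4], [6], [7]].
Step i=3: Q has 3 at row 3, column 1; remove 7 from row 3 of P and reverse-bump: 7 enters row 2 and ejects 6; 6 enters row 1 and ejects 4. So w(3) = 4. P is now [[6], [7]].
Step i=2: Q has 2 at row 2, column 1; remove 7 from row 2 of P and reverse-bump: 7 enters row 1 and ejects 6. So w(2) = 6. P is now [[7]].
Step i=1: Q has 1 at row 1, column 1; remove that cell from P, ejecting 7. So w(1) = 7. P is now [].

So w = 7 6 4 8 2 3 5 1.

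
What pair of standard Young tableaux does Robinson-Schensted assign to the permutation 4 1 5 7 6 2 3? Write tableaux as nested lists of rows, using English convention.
P = [[1, 2, 3], [4, 5, 6], [7]], Q = [[1, 3, 4], [2, 5, 7], [6]]

Insert each entry of the permutation into P by Schensted row insertion, recording in Q the position of each new cell.

Insert 4: appended to row 1. P = [[4]].
Insert 1: 1 bumps 4 from row 1; 4 starts row 2. P = [[1], [4]].
Insert 5: appended to row 1. P = [[1, 5], [4]].
Insert 7: appended to row 1. P = [[1, 5, 7], [4]].
Insert 6: 6 bumps 7 from row 1; 7 appends to row 2. P = [[1, 5, 6], [4, 7]].
Insert 2: 2 bumps 5 from row 1; 5 bumps 7 from row 2; 7 starts row 3. P = [[1, 2, 6], [4, 5], [7]].
Insert 3: 3 bumps 6 from row 1; 6 appends to row 2. P = [[1, 2, 3], [4, 5, 6], [7]].

So P = [[1, 2, 3], [4, 5, 6], [7]], Q = [[1, 3, 4], [2, 5, 7], [6]].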